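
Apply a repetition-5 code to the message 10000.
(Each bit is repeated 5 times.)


Each bit -> 5 copies

1111100000000000000000000


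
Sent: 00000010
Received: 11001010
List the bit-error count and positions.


XOR: 11001000

3 error(s) at position(s): 0, 1, 4


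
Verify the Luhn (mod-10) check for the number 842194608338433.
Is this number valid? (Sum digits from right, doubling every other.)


Luhn sum = 80
80 mod 10 = 0

Valid (Luhn sum mod 10 = 0)


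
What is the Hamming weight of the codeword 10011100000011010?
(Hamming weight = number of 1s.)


Counting 1s in 10011100000011010

7


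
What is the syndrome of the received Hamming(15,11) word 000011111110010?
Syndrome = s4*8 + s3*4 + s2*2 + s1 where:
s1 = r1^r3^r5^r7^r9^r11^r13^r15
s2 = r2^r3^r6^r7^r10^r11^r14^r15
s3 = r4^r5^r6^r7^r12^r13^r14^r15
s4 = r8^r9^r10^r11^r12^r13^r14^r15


s1=0, s2=1, s3=0, s4=1

Syndrome = 10 (error at position 10)


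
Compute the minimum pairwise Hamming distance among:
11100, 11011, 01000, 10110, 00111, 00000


Comparing all pairs, minimum distance: 1
Can detect 0 errors, correct 0 errors

1


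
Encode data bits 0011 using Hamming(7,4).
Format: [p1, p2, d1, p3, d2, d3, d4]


Parity bits: p1=1, p2=0, p3=0

1000011


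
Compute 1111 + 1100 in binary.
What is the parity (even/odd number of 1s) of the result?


1111 = 15
1100 = 12
Sum = 27 = 11011
1s count = 4

even parity (4 ones in 11011)


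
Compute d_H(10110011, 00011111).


XOR: 10101100
Count of 1s: 4

4


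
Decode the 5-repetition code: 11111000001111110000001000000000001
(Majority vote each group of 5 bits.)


Groups: 11111, 00000, 11111, 10000, 00100, 00000, 00001
Majority votes: 1010000

1010000


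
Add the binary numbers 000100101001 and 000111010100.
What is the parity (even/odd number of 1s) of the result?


000100101001 = 297
000111010100 = 468
Sum = 765 = 1011111101
1s count = 8

even parity (8 ones in 1011111101)


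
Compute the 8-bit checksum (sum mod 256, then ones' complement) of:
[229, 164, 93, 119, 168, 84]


Sum = 857 mod 256 = 89
Complement = 166

166


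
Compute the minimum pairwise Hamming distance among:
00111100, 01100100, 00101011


Comparing all pairs, minimum distance: 3
Can detect 2 errors, correct 1 errors

3


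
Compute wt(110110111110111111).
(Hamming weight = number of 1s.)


Counting 1s in 110110111110111111

15


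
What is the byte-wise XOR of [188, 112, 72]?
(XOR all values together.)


XOR chain: 188 ^ 112 ^ 72 = 132

132


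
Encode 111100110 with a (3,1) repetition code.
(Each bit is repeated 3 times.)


Each bit -> 3 copies

111111111111000000111111000


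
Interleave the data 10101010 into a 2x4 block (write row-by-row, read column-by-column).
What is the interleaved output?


Matrix:
  1010
  1010
Read columns: 11001100

11001100


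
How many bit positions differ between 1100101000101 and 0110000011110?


XOR: 1010101011011
Count of 1s: 8

8


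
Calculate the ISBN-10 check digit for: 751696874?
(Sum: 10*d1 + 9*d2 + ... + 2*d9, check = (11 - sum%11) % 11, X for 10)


Weighted sum: 310
310 mod 11 = 2

Check digit: 9


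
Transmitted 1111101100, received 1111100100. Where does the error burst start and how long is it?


XOR: 0000001000

Burst at position 6, length 1


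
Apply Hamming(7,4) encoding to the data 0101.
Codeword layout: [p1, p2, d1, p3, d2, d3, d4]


Parity bits: p1=0, p2=1, p3=0

0100101


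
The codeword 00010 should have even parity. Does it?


Number of 1s: 1

No, parity error (1 ones)


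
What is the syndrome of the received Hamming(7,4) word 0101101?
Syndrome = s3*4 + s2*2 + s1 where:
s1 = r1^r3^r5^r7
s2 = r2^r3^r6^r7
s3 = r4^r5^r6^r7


s1=0, s2=0, s3=1

Syndrome = 4 (error at position 4)


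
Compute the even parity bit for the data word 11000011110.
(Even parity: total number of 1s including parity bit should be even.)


Number of 1s in data: 6
Parity bit: 0

0


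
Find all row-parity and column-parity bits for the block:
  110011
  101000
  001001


Row parities: 000
Column parities: 010010

Row P: 000, Col P: 010010, Corner: 0


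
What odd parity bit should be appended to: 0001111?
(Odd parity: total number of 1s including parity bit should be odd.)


Number of 1s in data: 4
Parity bit: 1

1


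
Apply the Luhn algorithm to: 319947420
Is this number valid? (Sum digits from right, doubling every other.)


Luhn sum = 40
40 mod 10 = 0

Valid (Luhn sum mod 10 = 0)


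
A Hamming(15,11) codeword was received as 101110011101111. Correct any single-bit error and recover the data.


Syndrome = 8: error at position 8

Data: 11001101111 (corrected bit 8)


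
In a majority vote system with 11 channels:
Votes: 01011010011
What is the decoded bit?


Ones: 6 out of 11
Threshold: 6

1 (6/11 voted 1)


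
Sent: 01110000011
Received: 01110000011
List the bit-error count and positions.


XOR: 00000000000

0 errors (received matches sent)


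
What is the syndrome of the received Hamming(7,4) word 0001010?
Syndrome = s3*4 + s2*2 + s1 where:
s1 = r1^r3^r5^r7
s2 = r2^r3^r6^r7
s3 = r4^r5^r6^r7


s1=0, s2=1, s3=0

Syndrome = 2 (error at position 2)


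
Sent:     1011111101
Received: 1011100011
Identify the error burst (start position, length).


XOR: 0000011110

Burst at position 5, length 4


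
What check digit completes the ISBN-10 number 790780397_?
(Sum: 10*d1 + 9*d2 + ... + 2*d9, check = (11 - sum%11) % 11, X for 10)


Weighted sum: 301
301 mod 11 = 4

Check digit: 7


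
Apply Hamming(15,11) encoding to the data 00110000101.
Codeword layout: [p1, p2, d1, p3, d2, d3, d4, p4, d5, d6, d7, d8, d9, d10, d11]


Parity bits: p1=1, p2=1, p3=0, p4=0

110001100000101


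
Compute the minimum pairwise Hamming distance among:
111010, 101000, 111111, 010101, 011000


Comparing all pairs, minimum distance: 2
Can detect 1 errors, correct 0 errors

2


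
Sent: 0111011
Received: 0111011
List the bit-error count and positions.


XOR: 0000000

0 errors (received matches sent)


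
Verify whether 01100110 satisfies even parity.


Number of 1s: 4

Yes, parity is correct (4 ones)


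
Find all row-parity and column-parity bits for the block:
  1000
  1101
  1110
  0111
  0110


Row parities: 11110
Column parities: 1010

Row P: 11110, Col P: 1010, Corner: 0


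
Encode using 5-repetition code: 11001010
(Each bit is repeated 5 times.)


Each bit -> 5 copies

1111111111000000000011111000001111100000


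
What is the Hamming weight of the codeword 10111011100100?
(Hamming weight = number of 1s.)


Counting 1s in 10111011100100

8


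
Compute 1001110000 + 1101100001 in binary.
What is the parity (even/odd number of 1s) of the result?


1001110000 = 624
1101100001 = 865
Sum = 1489 = 10111010001
1s count = 6

even parity (6 ones in 10111010001)


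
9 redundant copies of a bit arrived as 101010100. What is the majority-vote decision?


Ones: 4 out of 9
Threshold: 5

0 (4/9 voted 1)


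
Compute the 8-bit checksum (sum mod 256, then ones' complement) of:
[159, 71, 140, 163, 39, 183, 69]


Sum = 824 mod 256 = 56
Complement = 199

199


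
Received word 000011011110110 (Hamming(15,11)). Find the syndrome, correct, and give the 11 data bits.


Syndrome = 0: no error detected

Data: 01101110110 (no errors)


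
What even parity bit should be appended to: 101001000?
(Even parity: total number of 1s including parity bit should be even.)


Number of 1s in data: 3
Parity bit: 1

1


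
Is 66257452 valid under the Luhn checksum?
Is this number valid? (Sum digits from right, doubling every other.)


Luhn sum = 30
30 mod 10 = 0

Valid (Luhn sum mod 10 = 0)


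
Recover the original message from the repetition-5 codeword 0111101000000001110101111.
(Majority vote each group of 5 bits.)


Groups: 01111, 01000, 00000, 11101, 01111
Majority votes: 10011

10011


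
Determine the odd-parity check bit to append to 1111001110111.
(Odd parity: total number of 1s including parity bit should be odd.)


Number of 1s in data: 10
Parity bit: 1

1


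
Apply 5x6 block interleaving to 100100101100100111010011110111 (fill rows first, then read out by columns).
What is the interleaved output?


Matrix:
  100100
  101100
  100111
  010011
  110111
Read columns: 111010001101000111010011100111

111010001101000111010011100111


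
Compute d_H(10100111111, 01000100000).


XOR: 11100011111
Count of 1s: 8

8


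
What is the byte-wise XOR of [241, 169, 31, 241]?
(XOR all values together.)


XOR chain: 241 ^ 169 ^ 31 ^ 241 = 182

182


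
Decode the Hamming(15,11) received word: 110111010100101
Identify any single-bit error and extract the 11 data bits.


Syndrome = 4: error at position 4

Data: 01100100101 (corrected bit 4)


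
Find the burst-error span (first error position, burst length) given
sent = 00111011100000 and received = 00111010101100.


XOR: 00000001001100

Burst at position 7, length 5


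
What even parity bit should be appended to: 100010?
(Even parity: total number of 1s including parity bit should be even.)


Number of 1s in data: 2
Parity bit: 0

0


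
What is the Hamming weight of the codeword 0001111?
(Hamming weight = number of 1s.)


Counting 1s in 0001111

4


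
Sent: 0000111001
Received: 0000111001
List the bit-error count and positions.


XOR: 0000000000

0 errors (received matches sent)


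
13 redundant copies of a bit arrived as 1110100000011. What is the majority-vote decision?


Ones: 6 out of 13
Threshold: 7

0 (6/13 voted 1)


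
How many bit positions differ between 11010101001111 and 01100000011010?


XOR: 10110101010101
Count of 1s: 8

8


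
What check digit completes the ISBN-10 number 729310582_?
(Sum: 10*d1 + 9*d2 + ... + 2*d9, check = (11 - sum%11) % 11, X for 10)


Weighted sum: 235
235 mod 11 = 4

Check digit: 7


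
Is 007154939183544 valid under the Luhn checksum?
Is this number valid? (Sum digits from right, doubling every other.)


Luhn sum = 79
79 mod 10 = 9

Invalid (Luhn sum mod 10 = 9)


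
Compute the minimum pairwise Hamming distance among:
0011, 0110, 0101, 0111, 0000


Comparing all pairs, minimum distance: 1
Can detect 0 errors, correct 0 errors

1


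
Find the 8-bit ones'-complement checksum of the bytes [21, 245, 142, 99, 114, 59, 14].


Sum = 694 mod 256 = 182
Complement = 73

73


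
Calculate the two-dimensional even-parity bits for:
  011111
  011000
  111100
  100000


Row parities: 1001
Column parities: 011011

Row P: 1001, Col P: 011011, Corner: 0


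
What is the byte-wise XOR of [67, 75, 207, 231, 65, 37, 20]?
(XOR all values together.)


XOR chain: 67 ^ 75 ^ 207 ^ 231 ^ 65 ^ 37 ^ 20 = 80

80


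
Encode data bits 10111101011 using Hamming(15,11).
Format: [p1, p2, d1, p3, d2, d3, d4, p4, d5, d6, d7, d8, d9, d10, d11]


Parity bits: p1=0, p2=0, p3=1, p4=1

001101111101011


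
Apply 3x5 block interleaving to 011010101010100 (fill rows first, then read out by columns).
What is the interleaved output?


Matrix:
  01101
  01010
  10100
Read columns: 001110101010100

001110101010100


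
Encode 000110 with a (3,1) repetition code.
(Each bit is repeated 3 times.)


Each bit -> 3 copies

000000000111111000


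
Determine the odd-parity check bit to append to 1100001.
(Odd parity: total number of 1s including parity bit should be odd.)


Number of 1s in data: 3
Parity bit: 0

0


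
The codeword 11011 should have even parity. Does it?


Number of 1s: 4

Yes, parity is correct (4 ones)


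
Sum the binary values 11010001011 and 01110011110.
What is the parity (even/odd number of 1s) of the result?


11010001011 = 1675
01110011110 = 926
Sum = 2601 = 101000101001
1s count = 5

odd parity (5 ones in 101000101001)


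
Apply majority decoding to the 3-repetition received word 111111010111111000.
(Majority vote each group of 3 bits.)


Groups: 111, 111, 010, 111, 111, 000
Majority votes: 110110

110110


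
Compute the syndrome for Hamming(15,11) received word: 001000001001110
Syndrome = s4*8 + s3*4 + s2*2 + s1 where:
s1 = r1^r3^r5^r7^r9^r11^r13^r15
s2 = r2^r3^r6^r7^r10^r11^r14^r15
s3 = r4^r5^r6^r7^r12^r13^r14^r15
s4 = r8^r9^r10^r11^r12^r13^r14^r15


s1=1, s2=0, s3=1, s4=0

Syndrome = 5 (error at position 5)


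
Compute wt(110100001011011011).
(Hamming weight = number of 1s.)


Counting 1s in 110100001011011011

10


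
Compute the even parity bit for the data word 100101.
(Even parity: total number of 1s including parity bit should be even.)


Number of 1s in data: 3
Parity bit: 1

1


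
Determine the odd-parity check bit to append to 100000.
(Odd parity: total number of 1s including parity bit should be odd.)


Number of 1s in data: 1
Parity bit: 0

0


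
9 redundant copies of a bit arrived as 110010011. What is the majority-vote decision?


Ones: 5 out of 9
Threshold: 5

1 (5/9 voted 1)


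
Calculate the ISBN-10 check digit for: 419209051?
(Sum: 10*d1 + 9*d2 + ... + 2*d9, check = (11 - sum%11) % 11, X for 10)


Weighted sum: 197
197 mod 11 = 10

Check digit: 1


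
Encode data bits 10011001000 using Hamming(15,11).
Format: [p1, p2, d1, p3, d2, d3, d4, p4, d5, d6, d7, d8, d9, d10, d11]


Parity bits: p1=1, p2=0, p3=0, p4=0

101000101001000


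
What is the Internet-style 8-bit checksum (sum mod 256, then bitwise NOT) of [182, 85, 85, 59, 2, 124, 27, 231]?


Sum = 795 mod 256 = 27
Complement = 228

228


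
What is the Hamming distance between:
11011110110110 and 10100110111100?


XOR: 01111000001010
Count of 1s: 6

6


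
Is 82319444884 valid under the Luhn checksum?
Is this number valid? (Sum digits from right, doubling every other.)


Luhn sum = 65
65 mod 10 = 5

Invalid (Luhn sum mod 10 = 5)


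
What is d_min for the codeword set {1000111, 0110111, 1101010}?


Comparing all pairs, minimum distance: 3
Can detect 2 errors, correct 1 errors

3


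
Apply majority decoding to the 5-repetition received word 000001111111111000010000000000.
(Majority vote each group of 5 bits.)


Groups: 00000, 11111, 11111, 00001, 00000, 00000
Majority votes: 011000

011000


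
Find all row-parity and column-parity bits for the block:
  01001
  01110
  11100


Row parities: 011
Column parities: 11011

Row P: 011, Col P: 11011, Corner: 0


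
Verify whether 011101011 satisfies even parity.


Number of 1s: 6

Yes, parity is correct (6 ones)


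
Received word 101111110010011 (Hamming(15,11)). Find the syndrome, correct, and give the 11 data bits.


Syndrome = 0: no error detected

Data: 11110010011 (no errors)


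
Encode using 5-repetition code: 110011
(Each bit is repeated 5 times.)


Each bit -> 5 copies

111111111100000000001111111111


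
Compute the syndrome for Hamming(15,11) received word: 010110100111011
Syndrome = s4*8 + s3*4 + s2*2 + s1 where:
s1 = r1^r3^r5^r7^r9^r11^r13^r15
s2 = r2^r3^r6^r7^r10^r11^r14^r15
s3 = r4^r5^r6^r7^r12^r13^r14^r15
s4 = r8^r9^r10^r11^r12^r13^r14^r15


s1=0, s2=0, s3=0, s4=1

Syndrome = 8 (error at position 8)


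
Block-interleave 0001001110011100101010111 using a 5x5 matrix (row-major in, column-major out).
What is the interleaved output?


Matrix:
  00010
  01110
  01110
  01010
  10111
Read columns: 0000101110011011111100001

0000101110011011111100001


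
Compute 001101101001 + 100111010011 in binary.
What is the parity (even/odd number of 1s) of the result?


001101101001 = 873
100111010011 = 2515
Sum = 3388 = 110100111100
1s count = 7

odd parity (7 ones in 110100111100)


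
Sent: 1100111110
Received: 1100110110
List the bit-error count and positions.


XOR: 0000001000

1 error(s) at position(s): 6


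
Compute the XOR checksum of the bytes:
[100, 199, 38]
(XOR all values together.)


XOR chain: 100 ^ 199 ^ 38 = 133

133


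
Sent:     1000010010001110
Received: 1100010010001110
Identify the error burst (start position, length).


XOR: 0100000000000000

Burst at position 1, length 1


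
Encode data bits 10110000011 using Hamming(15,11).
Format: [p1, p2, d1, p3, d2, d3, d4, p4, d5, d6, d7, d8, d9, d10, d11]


Parity bits: p1=1, p2=1, p3=0, p4=0

111001100000011


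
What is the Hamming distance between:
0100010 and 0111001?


XOR: 0011011
Count of 1s: 4

4


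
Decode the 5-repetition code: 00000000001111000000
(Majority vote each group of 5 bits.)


Groups: 00000, 00000, 11110, 00000
Majority votes: 0010

0010


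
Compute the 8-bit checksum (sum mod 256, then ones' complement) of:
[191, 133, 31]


Sum = 355 mod 256 = 99
Complement = 156

156


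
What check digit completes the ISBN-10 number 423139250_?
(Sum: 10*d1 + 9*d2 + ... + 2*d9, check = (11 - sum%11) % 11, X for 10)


Weighted sum: 175
175 mod 11 = 10

Check digit: 1


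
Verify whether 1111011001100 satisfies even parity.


Number of 1s: 8

Yes, parity is correct (8 ones)


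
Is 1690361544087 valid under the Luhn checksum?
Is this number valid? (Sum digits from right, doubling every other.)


Luhn sum = 47
47 mod 10 = 7

Invalid (Luhn sum mod 10 = 7)


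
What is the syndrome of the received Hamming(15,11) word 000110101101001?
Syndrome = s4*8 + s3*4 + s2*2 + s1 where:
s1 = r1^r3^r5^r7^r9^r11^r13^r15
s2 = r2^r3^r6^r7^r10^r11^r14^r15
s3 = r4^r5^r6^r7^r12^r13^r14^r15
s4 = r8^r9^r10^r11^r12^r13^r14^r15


s1=0, s2=1, s3=1, s4=0

Syndrome = 6 (error at position 6)


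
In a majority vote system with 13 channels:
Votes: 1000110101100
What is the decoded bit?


Ones: 6 out of 13
Threshold: 7

0 (6/13 voted 1)


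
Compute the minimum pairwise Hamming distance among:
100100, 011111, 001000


Comparing all pairs, minimum distance: 3
Can detect 2 errors, correct 1 errors

3


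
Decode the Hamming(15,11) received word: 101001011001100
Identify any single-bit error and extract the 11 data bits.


Syndrome = 4: error at position 4

Data: 10101001100 (corrected bit 4)


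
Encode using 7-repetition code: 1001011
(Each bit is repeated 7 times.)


Each bit -> 7 copies

1111111000000000000001111111000000011111111111111


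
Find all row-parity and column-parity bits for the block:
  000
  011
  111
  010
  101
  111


Row parities: 001101
Column parities: 100

Row P: 001101, Col P: 100, Corner: 1


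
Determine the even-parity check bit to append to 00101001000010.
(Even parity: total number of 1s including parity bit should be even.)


Number of 1s in data: 4
Parity bit: 0

0


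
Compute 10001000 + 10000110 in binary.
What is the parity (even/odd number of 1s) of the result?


10001000 = 136
10000110 = 134
Sum = 270 = 100001110
1s count = 4

even parity (4 ones in 100001110)


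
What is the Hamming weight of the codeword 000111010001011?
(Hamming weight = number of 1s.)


Counting 1s in 000111010001011

7


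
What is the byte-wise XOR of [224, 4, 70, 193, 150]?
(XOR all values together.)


XOR chain: 224 ^ 4 ^ 70 ^ 193 ^ 150 = 245

245


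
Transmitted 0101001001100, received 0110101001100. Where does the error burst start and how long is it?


XOR: 0011100000000

Burst at position 2, length 3


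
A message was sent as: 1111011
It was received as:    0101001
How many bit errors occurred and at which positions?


XOR: 1010010

3 error(s) at position(s): 0, 2, 5


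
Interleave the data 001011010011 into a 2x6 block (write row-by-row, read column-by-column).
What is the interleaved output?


Matrix:
  001011
  010011
Read columns: 000110001111

000110001111


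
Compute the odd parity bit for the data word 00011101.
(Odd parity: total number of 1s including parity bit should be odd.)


Number of 1s in data: 4
Parity bit: 1

1


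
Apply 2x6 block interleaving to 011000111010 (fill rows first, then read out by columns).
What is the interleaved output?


Matrix:
  011000
  111010
Read columns: 011111000100

011111000100


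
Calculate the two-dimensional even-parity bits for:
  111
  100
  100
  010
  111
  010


Row parities: 111111
Column parities: 000

Row P: 111111, Col P: 000, Corner: 0


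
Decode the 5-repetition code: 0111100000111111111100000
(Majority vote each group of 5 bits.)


Groups: 01111, 00000, 11111, 11111, 00000
Majority votes: 10110

10110


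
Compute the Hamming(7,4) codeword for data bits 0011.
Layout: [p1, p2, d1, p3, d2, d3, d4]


Parity bits: p1=1, p2=0, p3=0

1000011


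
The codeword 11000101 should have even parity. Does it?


Number of 1s: 4

Yes, parity is correct (4 ones)


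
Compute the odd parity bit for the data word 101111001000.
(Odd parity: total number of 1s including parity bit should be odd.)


Number of 1s in data: 6
Parity bit: 1

1


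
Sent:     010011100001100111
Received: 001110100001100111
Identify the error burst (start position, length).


XOR: 011101000000000000

Burst at position 1, length 5


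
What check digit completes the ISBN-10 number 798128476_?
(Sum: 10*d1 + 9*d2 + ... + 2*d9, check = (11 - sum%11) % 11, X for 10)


Weighted sum: 323
323 mod 11 = 4

Check digit: 7


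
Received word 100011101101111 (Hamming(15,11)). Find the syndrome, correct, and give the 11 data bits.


Syndrome = 6: error at position 6

Data: 01011101111 (corrected bit 6)


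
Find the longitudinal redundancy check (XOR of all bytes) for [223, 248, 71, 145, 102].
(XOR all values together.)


XOR chain: 223 ^ 248 ^ 71 ^ 145 ^ 102 = 151

151


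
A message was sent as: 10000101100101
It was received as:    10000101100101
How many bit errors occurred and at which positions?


XOR: 00000000000000

0 errors (received matches sent)


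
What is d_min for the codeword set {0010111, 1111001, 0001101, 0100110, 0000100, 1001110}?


Comparing all pairs, minimum distance: 2
Can detect 1 errors, correct 0 errors

2


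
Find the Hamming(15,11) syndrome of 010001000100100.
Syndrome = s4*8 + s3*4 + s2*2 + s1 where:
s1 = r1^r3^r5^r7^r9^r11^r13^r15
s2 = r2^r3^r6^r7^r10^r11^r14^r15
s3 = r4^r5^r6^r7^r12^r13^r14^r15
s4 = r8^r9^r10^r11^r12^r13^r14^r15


s1=1, s2=1, s3=0, s4=0

Syndrome = 3 (error at position 3)


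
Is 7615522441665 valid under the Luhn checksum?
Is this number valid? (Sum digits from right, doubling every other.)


Luhn sum = 51
51 mod 10 = 1

Invalid (Luhn sum mod 10 = 1)


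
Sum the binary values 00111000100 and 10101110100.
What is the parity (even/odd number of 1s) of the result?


00111000100 = 452
10101110100 = 1396
Sum = 1848 = 11100111000
1s count = 6

even parity (6 ones in 11100111000)


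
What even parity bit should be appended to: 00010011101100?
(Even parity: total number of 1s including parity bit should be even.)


Number of 1s in data: 6
Parity bit: 0

0


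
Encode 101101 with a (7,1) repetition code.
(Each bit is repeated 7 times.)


Each bit -> 7 copies

111111100000001111111111111100000001111111


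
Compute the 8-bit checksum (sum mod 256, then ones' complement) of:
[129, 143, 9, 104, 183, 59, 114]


Sum = 741 mod 256 = 229
Complement = 26

26


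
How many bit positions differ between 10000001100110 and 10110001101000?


XOR: 00110000001110
Count of 1s: 5

5


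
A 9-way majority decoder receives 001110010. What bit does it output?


Ones: 4 out of 9
Threshold: 5

0 (4/9 voted 1)


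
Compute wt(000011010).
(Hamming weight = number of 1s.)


Counting 1s in 000011010

3


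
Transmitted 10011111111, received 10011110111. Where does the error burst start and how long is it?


XOR: 00000001000

Burst at position 7, length 1


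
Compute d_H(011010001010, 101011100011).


XOR: 110001101001
Count of 1s: 6

6


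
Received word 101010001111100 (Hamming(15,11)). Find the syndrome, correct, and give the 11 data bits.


Syndrome = 14: error at position 14

Data: 11001111110 (corrected bit 14)


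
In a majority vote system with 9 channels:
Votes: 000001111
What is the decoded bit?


Ones: 4 out of 9
Threshold: 5

0 (4/9 voted 1)


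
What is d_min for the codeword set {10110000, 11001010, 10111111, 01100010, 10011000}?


Comparing all pairs, minimum distance: 2
Can detect 1 errors, correct 0 errors

2


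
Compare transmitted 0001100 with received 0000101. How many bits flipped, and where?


XOR: 0001001

2 error(s) at position(s): 3, 6


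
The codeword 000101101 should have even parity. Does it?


Number of 1s: 4

Yes, parity is correct (4 ones)


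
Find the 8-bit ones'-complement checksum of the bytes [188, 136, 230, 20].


Sum = 574 mod 256 = 62
Complement = 193

193


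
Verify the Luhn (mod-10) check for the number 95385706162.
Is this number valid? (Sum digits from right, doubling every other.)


Luhn sum = 39
39 mod 10 = 9

Invalid (Luhn sum mod 10 = 9)


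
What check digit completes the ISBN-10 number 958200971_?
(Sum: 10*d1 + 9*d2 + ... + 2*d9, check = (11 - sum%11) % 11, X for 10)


Weighted sum: 272
272 mod 11 = 8

Check digit: 3


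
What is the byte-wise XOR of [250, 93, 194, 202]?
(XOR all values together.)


XOR chain: 250 ^ 93 ^ 194 ^ 202 = 175

175


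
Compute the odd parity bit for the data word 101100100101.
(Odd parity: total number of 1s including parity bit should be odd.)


Number of 1s in data: 6
Parity bit: 1

1


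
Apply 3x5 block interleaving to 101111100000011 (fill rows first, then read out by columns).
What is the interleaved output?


Matrix:
  10111
  11000
  00011
Read columns: 110010100101101

110010100101101


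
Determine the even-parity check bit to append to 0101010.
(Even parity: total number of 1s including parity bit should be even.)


Number of 1s in data: 3
Parity bit: 1

1


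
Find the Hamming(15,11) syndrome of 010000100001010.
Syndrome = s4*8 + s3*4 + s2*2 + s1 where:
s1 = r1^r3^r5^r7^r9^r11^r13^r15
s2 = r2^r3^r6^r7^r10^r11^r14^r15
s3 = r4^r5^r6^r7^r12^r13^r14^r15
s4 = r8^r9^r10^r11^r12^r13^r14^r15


s1=1, s2=1, s3=1, s4=0

Syndrome = 7 (error at position 7)


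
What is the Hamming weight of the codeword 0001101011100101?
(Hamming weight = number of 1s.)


Counting 1s in 0001101011100101

8


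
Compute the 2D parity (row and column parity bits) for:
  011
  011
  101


Row parities: 000
Column parities: 101

Row P: 000, Col P: 101, Corner: 0


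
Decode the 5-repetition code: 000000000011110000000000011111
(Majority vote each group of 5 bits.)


Groups: 00000, 00000, 11110, 00000, 00000, 11111
Majority votes: 001001

001001


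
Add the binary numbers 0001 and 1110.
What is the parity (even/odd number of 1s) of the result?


0001 = 1
1110 = 14
Sum = 15 = 1111
1s count = 4

even parity (4 ones in 1111)


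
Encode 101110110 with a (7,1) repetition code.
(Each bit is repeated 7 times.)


Each bit -> 7 copies

111111100000001111111111111111111110000000111111111111110000000


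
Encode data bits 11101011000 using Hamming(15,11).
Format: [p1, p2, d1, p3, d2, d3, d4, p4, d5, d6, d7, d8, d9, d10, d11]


Parity bits: p1=0, p2=1, p3=1, p4=1

011111011011000


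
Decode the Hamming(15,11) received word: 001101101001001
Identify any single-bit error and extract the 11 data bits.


Syndrome = 12: error at position 12

Data: 10111000001 (corrected bit 12)


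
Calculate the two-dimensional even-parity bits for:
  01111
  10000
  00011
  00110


Row parities: 0100
Column parities: 11010

Row P: 0100, Col P: 11010, Corner: 1


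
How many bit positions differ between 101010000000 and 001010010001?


XOR: 100000010001
Count of 1s: 3

3


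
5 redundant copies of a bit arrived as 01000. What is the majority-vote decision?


Ones: 1 out of 5
Threshold: 3

0 (1/5 voted 1)


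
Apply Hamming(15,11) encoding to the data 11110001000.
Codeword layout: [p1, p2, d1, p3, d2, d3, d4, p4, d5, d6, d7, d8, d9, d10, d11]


Parity bits: p1=1, p2=1, p3=0, p4=1

111011110001000


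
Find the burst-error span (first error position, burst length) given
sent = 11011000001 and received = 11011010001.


XOR: 00000010000

Burst at position 6, length 1


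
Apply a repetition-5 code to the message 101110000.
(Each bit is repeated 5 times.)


Each bit -> 5 copies

111110000011111111111111100000000000000000000


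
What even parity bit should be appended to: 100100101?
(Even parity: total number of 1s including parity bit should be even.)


Number of 1s in data: 4
Parity bit: 0

0


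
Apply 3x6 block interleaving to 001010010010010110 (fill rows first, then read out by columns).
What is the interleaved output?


Matrix:
  001010
  010010
  010110
Read columns: 000011100001111000

000011100001111000


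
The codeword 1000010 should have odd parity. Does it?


Number of 1s: 2

No, parity error (2 ones)


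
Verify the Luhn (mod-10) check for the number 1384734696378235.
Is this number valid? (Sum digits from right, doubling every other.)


Luhn sum = 86
86 mod 10 = 6

Invalid (Luhn sum mod 10 = 6)


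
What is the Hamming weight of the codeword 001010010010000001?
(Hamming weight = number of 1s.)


Counting 1s in 001010010010000001

5


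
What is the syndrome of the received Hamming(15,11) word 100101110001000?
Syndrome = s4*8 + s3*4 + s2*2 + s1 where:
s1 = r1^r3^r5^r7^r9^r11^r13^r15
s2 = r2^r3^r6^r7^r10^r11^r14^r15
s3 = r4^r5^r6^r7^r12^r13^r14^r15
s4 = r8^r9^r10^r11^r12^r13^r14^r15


s1=0, s2=0, s3=0, s4=0

Syndrome = 0 (no error)


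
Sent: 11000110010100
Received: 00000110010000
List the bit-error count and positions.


XOR: 11000000000100

3 error(s) at position(s): 0, 1, 11


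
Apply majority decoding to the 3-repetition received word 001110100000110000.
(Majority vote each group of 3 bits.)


Groups: 001, 110, 100, 000, 110, 000
Majority votes: 010010

010010


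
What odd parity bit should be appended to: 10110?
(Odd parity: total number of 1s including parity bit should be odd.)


Number of 1s in data: 3
Parity bit: 0

0


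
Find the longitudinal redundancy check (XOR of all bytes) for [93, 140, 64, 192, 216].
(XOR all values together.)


XOR chain: 93 ^ 140 ^ 64 ^ 192 ^ 216 = 137

137


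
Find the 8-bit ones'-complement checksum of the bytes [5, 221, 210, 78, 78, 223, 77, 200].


Sum = 1092 mod 256 = 68
Complement = 187

187


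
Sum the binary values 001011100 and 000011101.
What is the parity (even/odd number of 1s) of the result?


001011100 = 92
000011101 = 29
Sum = 121 = 1111001
1s count = 5

odd parity (5 ones in 1111001)


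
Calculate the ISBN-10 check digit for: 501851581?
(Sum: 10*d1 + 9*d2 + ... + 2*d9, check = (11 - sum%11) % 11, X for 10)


Weighted sum: 195
195 mod 11 = 8

Check digit: 3


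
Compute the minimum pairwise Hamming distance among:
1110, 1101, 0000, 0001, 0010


Comparing all pairs, minimum distance: 1
Can detect 0 errors, correct 0 errors

1


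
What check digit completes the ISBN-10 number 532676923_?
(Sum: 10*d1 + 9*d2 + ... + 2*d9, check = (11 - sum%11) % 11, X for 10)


Weighted sum: 255
255 mod 11 = 2

Check digit: 9


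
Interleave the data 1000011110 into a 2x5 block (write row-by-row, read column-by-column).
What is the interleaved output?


Matrix:
  10000
  11110
Read columns: 1101010100

1101010100


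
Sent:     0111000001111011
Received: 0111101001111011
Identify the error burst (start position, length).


XOR: 0000101000000000

Burst at position 4, length 3


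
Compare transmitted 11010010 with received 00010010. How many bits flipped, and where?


XOR: 11000000

2 error(s) at position(s): 0, 1


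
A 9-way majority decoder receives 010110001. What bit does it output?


Ones: 4 out of 9
Threshold: 5

0 (4/9 voted 1)


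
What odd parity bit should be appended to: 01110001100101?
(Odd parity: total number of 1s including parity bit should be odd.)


Number of 1s in data: 7
Parity bit: 0

0


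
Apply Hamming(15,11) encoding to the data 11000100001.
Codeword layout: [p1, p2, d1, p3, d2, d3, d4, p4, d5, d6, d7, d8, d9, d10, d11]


Parity bits: p1=1, p2=1, p3=0, p4=0

111010000100001


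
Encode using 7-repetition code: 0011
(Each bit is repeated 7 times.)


Each bit -> 7 copies

0000000000000011111111111111


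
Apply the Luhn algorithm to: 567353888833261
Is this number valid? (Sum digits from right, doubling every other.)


Luhn sum = 77
77 mod 10 = 7

Invalid (Luhn sum mod 10 = 7)


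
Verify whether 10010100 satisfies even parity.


Number of 1s: 3

No, parity error (3 ones)


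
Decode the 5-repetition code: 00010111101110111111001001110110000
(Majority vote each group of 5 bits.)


Groups: 00010, 11110, 11101, 11111, 00100, 11101, 10000
Majority votes: 0111010

0111010


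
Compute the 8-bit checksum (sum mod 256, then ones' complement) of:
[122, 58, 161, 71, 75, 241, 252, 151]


Sum = 1131 mod 256 = 107
Complement = 148

148


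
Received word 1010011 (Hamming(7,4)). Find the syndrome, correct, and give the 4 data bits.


Syndrome = 3: error at position 3

Data: 0011 (corrected bit 3)


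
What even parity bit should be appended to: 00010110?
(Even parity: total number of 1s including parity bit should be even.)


Number of 1s in data: 3
Parity bit: 1

1


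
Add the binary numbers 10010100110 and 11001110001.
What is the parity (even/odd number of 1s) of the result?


10010100110 = 1190
11001110001 = 1649
Sum = 2839 = 101100010111
1s count = 7

odd parity (7 ones in 101100010111)


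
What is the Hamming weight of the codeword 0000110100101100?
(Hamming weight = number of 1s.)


Counting 1s in 0000110100101100

6


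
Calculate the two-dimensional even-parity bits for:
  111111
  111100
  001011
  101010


Row parities: 0011
Column parities: 100010

Row P: 0011, Col P: 100010, Corner: 0


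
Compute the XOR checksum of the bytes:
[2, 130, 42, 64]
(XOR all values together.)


XOR chain: 2 ^ 130 ^ 42 ^ 64 = 234

234


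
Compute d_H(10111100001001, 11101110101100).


XOR: 01010010100101
Count of 1s: 6

6


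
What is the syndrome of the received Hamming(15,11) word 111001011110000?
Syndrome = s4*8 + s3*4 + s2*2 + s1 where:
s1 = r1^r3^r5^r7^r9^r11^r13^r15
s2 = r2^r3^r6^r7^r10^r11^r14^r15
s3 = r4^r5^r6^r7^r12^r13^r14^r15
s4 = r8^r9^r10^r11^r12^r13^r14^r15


s1=0, s2=1, s3=1, s4=0

Syndrome = 6 (error at position 6)


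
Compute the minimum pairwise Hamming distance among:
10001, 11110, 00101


Comparing all pairs, minimum distance: 2
Can detect 1 errors, correct 0 errors

2


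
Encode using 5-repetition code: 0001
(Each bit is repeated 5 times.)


Each bit -> 5 copies

00000000000000011111


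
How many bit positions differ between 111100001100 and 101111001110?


XOR: 010011000010
Count of 1s: 4

4


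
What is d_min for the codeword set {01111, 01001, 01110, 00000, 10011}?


Comparing all pairs, minimum distance: 1
Can detect 0 errors, correct 0 errors

1


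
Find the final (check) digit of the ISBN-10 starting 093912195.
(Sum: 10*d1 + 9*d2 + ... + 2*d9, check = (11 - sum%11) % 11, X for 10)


Weighted sum: 225
225 mod 11 = 5

Check digit: 6


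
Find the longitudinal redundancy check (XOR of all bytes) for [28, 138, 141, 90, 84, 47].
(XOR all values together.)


XOR chain: 28 ^ 138 ^ 141 ^ 90 ^ 84 ^ 47 = 58

58


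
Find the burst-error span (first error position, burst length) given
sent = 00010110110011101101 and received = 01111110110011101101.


XOR: 01101000000000000000

Burst at position 1, length 4


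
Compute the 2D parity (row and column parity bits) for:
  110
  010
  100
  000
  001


Row parities: 01101
Column parities: 001

Row P: 01101, Col P: 001, Corner: 1


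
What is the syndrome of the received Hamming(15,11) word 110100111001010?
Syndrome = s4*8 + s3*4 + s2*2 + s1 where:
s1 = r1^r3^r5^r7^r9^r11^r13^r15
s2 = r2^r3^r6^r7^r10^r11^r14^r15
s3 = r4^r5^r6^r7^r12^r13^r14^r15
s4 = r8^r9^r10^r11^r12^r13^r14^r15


s1=1, s2=1, s3=0, s4=0

Syndrome = 3 (error at position 3)


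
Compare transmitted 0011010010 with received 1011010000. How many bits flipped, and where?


XOR: 1000000010

2 error(s) at position(s): 0, 8


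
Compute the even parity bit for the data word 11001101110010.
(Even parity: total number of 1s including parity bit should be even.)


Number of 1s in data: 8
Parity bit: 0

0


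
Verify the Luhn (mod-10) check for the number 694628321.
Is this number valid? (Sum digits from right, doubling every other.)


Luhn sum = 39
39 mod 10 = 9

Invalid (Luhn sum mod 10 = 9)


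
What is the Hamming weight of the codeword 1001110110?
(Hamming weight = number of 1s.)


Counting 1s in 1001110110

6


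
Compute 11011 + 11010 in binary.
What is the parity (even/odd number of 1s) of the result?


11011 = 27
11010 = 26
Sum = 53 = 110101
1s count = 4

even parity (4 ones in 110101)


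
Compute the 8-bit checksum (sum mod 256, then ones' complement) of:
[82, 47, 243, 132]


Sum = 504 mod 256 = 248
Complement = 7

7


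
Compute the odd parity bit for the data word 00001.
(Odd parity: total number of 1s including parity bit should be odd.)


Number of 1s in data: 1
Parity bit: 0

0


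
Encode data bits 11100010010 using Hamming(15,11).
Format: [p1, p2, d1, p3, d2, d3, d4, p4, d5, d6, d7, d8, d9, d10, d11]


Parity bits: p1=1, p2=0, p3=1, p4=0

101111000010010


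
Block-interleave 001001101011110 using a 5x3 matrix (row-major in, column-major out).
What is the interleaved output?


Matrix:
  001
  001
  101
  011
  110
Read columns: 001010001111110

001010001111110


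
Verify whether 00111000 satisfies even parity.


Number of 1s: 3

No, parity error (3 ones)


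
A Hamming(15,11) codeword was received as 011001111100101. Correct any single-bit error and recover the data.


Syndrome = 9: error at position 9

Data: 10110100101 (corrected bit 9)


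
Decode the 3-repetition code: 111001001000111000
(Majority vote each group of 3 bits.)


Groups: 111, 001, 001, 000, 111, 000
Majority votes: 100010

100010


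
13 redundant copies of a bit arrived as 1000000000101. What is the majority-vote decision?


Ones: 3 out of 13
Threshold: 7

0 (3/13 voted 1)


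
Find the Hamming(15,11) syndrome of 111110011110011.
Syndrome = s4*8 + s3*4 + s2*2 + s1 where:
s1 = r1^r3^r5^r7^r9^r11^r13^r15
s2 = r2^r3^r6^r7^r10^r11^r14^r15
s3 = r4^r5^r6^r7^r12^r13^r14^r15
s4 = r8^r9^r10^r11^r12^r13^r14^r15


s1=0, s2=0, s3=0, s4=0

Syndrome = 0 (no error)


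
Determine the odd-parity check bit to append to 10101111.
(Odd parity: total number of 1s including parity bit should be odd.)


Number of 1s in data: 6
Parity bit: 1

1


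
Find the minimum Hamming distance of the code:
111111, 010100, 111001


Comparing all pairs, minimum distance: 2
Can detect 1 errors, correct 0 errors

2


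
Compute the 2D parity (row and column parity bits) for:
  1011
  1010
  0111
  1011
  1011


Row parities: 10111
Column parities: 0110

Row P: 10111, Col P: 0110, Corner: 0


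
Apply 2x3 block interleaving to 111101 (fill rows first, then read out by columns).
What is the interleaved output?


Matrix:
  111
  101
Read columns: 111011

111011


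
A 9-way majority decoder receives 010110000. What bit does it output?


Ones: 3 out of 9
Threshold: 5

0 (3/9 voted 1)


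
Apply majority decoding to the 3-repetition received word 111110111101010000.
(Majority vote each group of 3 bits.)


Groups: 111, 110, 111, 101, 010, 000
Majority votes: 111100

111100
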